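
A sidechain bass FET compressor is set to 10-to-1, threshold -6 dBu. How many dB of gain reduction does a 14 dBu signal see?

Overshoot = 14 − (-6) = 20 dB.
After 10:1 compression the overshoot becomes 20/10 = 2 dB.
GR = overshoot in − overshoot out = 20 − 2 = 18 dB.

18 dB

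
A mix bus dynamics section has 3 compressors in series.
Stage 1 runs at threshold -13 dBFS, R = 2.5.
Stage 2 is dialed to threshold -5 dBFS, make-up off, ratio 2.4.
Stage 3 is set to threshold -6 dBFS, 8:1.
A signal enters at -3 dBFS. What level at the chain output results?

-9 dBFS

Stage 1: overshoot 10 dB → 10/2.5 = 4 dB → -9 dBFS.
Stage 2: below threshold (-9 ≤ -5); passes unchanged; output -9 dBFS.
Stage 3: -9 dBFS is at or below the -6 dBFS threshold — no compression; output -9 dBFS.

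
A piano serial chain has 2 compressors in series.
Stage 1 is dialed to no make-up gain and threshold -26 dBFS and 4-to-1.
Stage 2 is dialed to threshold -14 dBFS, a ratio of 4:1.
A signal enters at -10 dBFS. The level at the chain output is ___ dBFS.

-22 dBFS

Stage 1: 16 dB above -26 dBFS, reduced 4:1 to 4 dB above → -22 dBFS.
Stage 2: below threshold (-22 ≤ -14); passes unchanged; output -22 dBFS.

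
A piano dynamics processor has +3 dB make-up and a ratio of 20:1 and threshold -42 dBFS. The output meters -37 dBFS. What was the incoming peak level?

Stripping the +3 dB make-up gives -40 dBFS at the gain stage.
That's 2 dB above the -42 dBFS threshold.
Undo the ratio: input overshoot = 2 × 20 = 40 dB, giving input = -2 dBFS.

-2 dBFS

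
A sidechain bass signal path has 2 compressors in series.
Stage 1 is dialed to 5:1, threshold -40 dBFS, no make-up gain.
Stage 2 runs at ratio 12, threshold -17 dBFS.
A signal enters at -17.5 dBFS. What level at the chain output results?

-35.5 dBFS

Stage 1: 22.5 dB above -40 dBFS, reduced 5:1 to 4.5 dB above → -35.5 dBFS.
Stage 2: -35.5 dBFS is at or below the -17 dBFS threshold — no compression; output -35.5 dBFS.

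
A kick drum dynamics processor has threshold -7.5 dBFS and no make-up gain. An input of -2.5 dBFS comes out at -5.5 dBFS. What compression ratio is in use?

2.5:1

Input overshoot = -2.5 − (-7.5) = 5 dB; output overshoot = -5.5 − (-7.5) = 2 dB.
Ratio = 5 / 2 = 2.5.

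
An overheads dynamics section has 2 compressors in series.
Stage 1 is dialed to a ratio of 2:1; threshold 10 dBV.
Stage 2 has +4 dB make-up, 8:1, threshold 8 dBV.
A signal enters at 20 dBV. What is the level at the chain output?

12.875 dBV

Stage 1: overshoot 10 dB → 10/2 = 5 dB → 15 dBV.
Stage 2: 7 dB above 8 dBV, reduced 8:1 to 0.875 dB above → 8.875 dBV; +4 dB make-up → 12.875 dBV.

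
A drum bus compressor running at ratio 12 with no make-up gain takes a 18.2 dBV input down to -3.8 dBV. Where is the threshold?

Gain reduction = 18.2 − (-3.8) = 22 dB; output overshoot = GR / (R − 1) = 22 / 11 = 2 dB.
Threshold = output − output overshoot = -3.8 − 2 = -5.8 dBV.

-5.8 dBV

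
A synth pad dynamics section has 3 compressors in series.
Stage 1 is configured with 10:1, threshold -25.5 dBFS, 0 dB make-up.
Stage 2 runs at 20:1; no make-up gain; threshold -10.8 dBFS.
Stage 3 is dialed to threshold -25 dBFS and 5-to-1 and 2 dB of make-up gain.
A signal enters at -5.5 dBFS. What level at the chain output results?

-22.7 dBFS

Stage 1: -5.5 dBFS is 20 dB over -25.5 dBFS; at 10:1 that becomes 2 dB over, giving -23.5 dBFS.
Stage 2: below threshold (-23.5 ≤ -10.8); passes unchanged; output -23.5 dBFS.
Stage 3: overshoot 1.5 dB → 1.5/5 = 0.3 dB → -24.7 dBFS; +2 dB make-up → -22.7 dBFS.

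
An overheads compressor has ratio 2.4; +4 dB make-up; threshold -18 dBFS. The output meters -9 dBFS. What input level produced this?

Stripping the +4 dB make-up gives -13 dBFS at the gain stage.
That's 5 dB above the -18 dBFS threshold.
Undo the ratio: input overshoot = 5 × 2.4 = 12 dB, giving input = -6 dBFS.

-6 dBFS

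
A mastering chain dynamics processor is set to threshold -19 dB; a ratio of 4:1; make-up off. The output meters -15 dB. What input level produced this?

The compressed level sits -15 − (-19) = 4 dB over threshold.
Undo the ratio: input overshoot = 4 × 4 = 16 dB, giving input = -3 dB.

-3 dB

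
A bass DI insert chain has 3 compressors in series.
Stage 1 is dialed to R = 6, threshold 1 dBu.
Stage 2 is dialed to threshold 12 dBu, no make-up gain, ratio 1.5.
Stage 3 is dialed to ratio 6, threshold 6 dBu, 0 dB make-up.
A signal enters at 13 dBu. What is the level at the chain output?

Stage 1: overshoot 12 dB → 12/6 = 2 dB → 3 dBu.
Stage 2: below threshold (3 ≤ 12); passes unchanged; output 3 dBu.
Stage 3: 3 dBu ≤ 6 dBu, so stage 3 doesn't engage; output 3 dBu.

3 dBu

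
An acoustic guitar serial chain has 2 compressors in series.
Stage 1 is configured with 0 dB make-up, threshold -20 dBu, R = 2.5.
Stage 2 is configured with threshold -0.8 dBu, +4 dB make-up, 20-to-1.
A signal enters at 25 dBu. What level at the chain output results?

Stage 1: overshoot 45 dB → 45/2.5 = 18 dB → -2 dBu.
Stage 2: -2 dBu is at or below the -0.8 dBu threshold — no compression; make-up brings it to 2 dBu.

2 dBu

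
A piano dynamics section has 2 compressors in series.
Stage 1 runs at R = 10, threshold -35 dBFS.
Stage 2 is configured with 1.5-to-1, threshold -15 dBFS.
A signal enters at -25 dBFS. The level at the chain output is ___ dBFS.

-34 dBFS

Stage 1: -25 dBFS is 10 dB over -35 dBFS; at 10:1 that becomes 1 dB over, giving -34 dBFS.
Stage 2: -34 dBFS is at or below the -15 dBFS threshold — no compression; output -34 dBFS.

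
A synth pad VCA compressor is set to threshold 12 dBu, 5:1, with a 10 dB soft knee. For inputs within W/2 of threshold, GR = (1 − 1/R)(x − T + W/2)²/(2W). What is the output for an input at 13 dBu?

x − T + W/2 = 13 − 12 + 5 = 6.
GR = (1 − 1/5) × 6² / 20 = 0.8 × 36 / 20 = 1.44 dB.
Output = 13 − 1.44 = 11.56 dBu.

11.56 dBu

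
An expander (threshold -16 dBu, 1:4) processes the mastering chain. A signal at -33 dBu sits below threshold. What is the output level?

-84 dBu

Below threshold, a 1:4 expander applies gain = (4−1)×(T − x) of attenuation.
(4−1) × 17 = 51 dB, so output = -33 − 51 = -84 dBu.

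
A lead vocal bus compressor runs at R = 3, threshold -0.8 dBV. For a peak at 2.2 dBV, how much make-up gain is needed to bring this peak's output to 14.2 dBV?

The peak compresses to -0.8 + 3/3 = 0.2 dBV.
To reach 14.2 dBV requires 14.2 − 0.2 = 14 dB of make-up.

14 dB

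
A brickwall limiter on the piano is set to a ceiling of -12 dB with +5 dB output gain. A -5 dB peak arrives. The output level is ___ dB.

A brickwall limiter is an ∞:1 compressor: any input above the ceiling is clamped to -12 dB.
Output gain then adds 5 dB: -12 + 5 = -7 dB.

-7 dB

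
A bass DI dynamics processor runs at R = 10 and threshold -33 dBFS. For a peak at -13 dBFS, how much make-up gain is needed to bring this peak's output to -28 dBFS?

3 dB

The peak compresses to -33 + 20/10 = -31 dBFS.
To reach -28 dBFS requires -28 − (-31) = 3 dB of make-up.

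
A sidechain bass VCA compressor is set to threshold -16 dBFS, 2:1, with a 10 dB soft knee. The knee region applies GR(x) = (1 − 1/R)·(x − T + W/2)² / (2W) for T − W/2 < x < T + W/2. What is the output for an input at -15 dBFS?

-15.9 dBFS

x − T + W/2 = -15 − (-16) + 5 = 6.
GR = (1 − 1/2) × 6² / 20 = 0.5 × 36 / 20 = 0.9 dB.
Output = -15 − 0.9 = -15.9 dBFS.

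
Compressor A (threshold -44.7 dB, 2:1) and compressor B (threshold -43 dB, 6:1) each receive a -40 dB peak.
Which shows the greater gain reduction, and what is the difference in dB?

A: 4.7 dB over, compressed to 2.35 dB over, so 2.35 dB of GR.
B: 3 dB over, compressed to 0.5 dB over, so 2.5 dB of GR.
Difference: 0.15 dB in favour of B.

B, by 0.15 dB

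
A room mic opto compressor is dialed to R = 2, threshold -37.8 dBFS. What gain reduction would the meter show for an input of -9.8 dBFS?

14 dB

The signal is 28 dB above threshold.
A 2:1 ratio leaves 14 dB of that excess.
GR = overshoot in − overshoot out = 28 − 14 = 14 dB.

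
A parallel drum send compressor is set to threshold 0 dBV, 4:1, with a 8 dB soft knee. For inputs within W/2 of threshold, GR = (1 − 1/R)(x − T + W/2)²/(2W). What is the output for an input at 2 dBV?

x − T + W/2 = 2 − 0 + 4 = 6.
GR = (1 − 1/4) × 6² / 16 = 0.75 × 36 / 16 = 1.6875 dB.
Output = 2 − 1.6875 = 0.3125 dBV.

0.3125 dBV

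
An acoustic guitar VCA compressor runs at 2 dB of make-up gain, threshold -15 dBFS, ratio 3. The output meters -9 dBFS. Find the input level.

-3 dBFS

Before make-up, the level was -9 − 2 = -11 dBFS.
That's 4 dB above the -15 dBFS threshold.
Before 3:1 compression the overshoot was 4 × 3 = 12 dB, so input = -15 + 12 = -3 dBFS.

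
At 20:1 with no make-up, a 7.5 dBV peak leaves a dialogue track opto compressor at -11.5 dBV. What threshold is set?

-12.5 dBV

Gain reduction = 7.5 − (-11.5) = 19 dB; output overshoot = GR / (R − 1) = 19 / 19 = 1 dB.
Threshold = output − output overshoot = -11.5 − 1 = -12.5 dBV.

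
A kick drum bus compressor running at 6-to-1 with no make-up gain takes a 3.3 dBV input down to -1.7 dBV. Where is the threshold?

-2.7 dBV

Let T be the threshold. Output overshoot = (input overshoot)/R, so -1.7 − T = (3.3 − T)/6.
6·(-1.7 − T) = 3.3 − T → 5·T = -10.2 − 3.3 = -13.5.
T = -13.5/5 = -2.7 dBV.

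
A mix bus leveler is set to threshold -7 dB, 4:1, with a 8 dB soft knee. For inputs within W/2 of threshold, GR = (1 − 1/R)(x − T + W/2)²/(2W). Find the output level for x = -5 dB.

-6.6875 dB

x − T + W/2 = -5 − (-7) + 4 = 6.
GR = (1 − 1/4) × 6² / 16 = 0.75 × 36 / 16 = 1.6875 dB.
Output = -5 − 1.6875 = -6.6875 dB.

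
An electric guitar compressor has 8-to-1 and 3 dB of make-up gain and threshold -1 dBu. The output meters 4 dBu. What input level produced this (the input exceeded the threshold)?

Remove make-up: 4 − 3 = 1 dBu.
Post-compression overshoot = 1 − (-1) = 2 dB.
Undo the ratio: input overshoot = 2 × 8 = 16 dB, giving input = 15 dBu.

15 dBu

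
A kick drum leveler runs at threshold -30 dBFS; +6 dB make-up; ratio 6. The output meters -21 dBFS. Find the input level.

-12 dBFS

Stripping the +6 dB make-up gives -27 dBFS at the gain stage.
The compressed level sits -27 − (-30) = 3 dB over threshold.
Input overshoot = R × output overshoot = 18 dB → input = -30 + 18 = -12 dBFS.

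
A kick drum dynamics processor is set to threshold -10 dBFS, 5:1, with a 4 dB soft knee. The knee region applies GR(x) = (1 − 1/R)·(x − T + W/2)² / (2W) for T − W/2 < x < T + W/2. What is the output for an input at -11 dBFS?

-11.1 dBFS

x − T + W/2 = -11 − (-10) + 2 = 1.
GR = (1 − 1/5) × 1² / 8 = 0.8 × 1 / 8 = 0.1 dB.
Output = -11 − 0.1 = -11.1 dBFS.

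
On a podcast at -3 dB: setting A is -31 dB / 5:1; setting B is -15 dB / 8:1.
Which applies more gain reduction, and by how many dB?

A: GR = 28 − 28/5 = 22.4 dB.
B: GR = 12 − 12/8 = 10.5 dB.
Difference: 11.9 dB in favour of A.

A, by 11.9 dB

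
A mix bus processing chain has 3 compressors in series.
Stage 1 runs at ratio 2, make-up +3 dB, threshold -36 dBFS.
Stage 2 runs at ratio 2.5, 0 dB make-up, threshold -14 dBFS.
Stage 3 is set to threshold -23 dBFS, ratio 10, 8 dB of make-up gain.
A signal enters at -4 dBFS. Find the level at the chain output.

-14.4 dBFS

Stage 1: overshoot 32 dB → 32/2 = 16 dB → -20 dBFS; +3 dB make-up → -17 dBFS.
Stage 2: -17 dBFS ≤ -14 dBFS, so stage 2 doesn't engage; output -17 dBFS.
Stage 3: overshoot 6 dB → 6/10 = 0.6 dB → -22.4 dBFS; +8 dB make-up → -14.4 dBFS.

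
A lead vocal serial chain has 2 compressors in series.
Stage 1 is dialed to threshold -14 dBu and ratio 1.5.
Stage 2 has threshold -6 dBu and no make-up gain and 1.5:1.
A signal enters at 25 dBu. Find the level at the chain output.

Stage 1: 25 dBu is 39 dB over -14 dBu; at 1.5:1 that becomes 26 dB over, giving 12 dBu.
Stage 2: 18 dB above -6 dBu, reduced 1.5:1 to 12 dB above → 6 dBu.

6 dBu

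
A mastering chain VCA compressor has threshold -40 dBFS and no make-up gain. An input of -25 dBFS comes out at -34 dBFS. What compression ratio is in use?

2.5:1

Input overshoot = -25 − (-40) = 15 dB; output overshoot = -34 − (-40) = 6 dB.
Ratio = 15 / 6 = 2.5.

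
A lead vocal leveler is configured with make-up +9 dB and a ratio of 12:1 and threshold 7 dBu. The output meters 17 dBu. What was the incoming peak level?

19 dBu

Stripping the +9 dB make-up gives 8 dBu at the gain stage.
The compressed level sits 8 − 7 = 1 dB over threshold.
Undo the ratio: input overshoot = 1 × 12 = 12 dB, giving input = 19 dBu.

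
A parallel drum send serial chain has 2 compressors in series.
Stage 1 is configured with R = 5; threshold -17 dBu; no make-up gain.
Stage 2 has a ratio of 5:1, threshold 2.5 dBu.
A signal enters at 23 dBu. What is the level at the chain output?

-9 dBu

Stage 1: 23 dBu is 40 dB over -17 dBu; at 5:1 that becomes 8 dB over, giving -9 dBu.
Stage 2: below threshold (-9 ≤ 2.5); passes unchanged; output -9 dBu.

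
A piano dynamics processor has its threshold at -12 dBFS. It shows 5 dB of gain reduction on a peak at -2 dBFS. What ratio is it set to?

Input overshoot = -2 − (-12) = 10 dB.
Output overshoot = 10 − 5 = 5 dB.
Ratio = input overshoot / output overshoot = 10 / 5 = 2.

2:1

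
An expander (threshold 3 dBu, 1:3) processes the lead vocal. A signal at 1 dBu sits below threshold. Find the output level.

-3 dBu

Below threshold, a 1:3 expander applies gain = (3−1)×(T − x) of attenuation.
(3−1) × 2 = 4 dB, so output = 1 − 4 = -3 dBu.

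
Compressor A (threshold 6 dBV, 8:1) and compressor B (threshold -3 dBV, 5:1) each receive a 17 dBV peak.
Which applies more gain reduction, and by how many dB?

B, by 6.375 dB

A: GR = 11 − 11/8 = 9.625 dB.
B: GR = 20 − 20/5 = 16 dB.
B applies 6.375 dB more gain reduction.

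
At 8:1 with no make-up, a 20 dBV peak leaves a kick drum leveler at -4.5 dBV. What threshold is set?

-8 dBV

Gain reduction = 20 − (-4.5) = 24.5 dB; output overshoot = GR / (R − 1) = 24.5 / 7 = 3.5 dB.
Threshold = output − output overshoot = -4.5 − 3.5 = -8 dBV.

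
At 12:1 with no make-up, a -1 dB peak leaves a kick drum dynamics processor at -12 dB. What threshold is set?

Let T be the threshold. Output overshoot = (input overshoot)/R, so -12 − T = (-1 − T)/12.
12·(-12 − T) = -1 − T → 11·T = -144 − (-1) = -143.
T = -143/11 = -13 dB.

-13 dB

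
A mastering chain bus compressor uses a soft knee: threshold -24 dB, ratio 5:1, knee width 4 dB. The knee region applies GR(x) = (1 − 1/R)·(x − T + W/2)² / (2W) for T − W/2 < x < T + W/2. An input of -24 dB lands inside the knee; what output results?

x − T + W/2 = -24 − (-24) + 2 = 2.
GR = (1 − 1/5) × 2² / 8 = 0.8 × 4 / 8 = 0.4 dB.
Output = -24 − 0.4 = -24.4 dB.

-24.4 dB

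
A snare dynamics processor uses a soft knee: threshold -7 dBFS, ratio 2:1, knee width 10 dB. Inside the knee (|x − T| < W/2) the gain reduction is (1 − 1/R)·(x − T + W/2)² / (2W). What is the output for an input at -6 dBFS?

x − T + W/2 = -6 − (-7) + 5 = 6.
GR = (1 − 1/2) × 6² / 20 = 0.5 × 36 / 20 = 0.9 dB.
Output = -6 − 0.9 = -6.9 dBFS.

-6.9 dBFS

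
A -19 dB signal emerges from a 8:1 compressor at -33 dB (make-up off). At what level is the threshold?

Let T be the threshold. Output overshoot = (input overshoot)/R, so -33 − T = (-19 − T)/8.
8·(-33 − T) = -19 − T → 7·T = -264 − (-19) = -245.
T = -245/7 = -35 dB.

-35 dB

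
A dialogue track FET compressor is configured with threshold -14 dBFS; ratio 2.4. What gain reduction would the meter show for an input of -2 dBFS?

The signal is 12 dB above threshold.
At 2.4:1, output sits 12/2.4 = 5 dB above threshold.
So the signal is attenuated by 12 − 5 = 7 dB.

7 dB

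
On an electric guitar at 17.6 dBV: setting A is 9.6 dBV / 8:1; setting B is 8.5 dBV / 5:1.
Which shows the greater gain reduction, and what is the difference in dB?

A: GR = 8 − 8/8 = 7 dB.
B: GR = 9.1 − 9.1/5 = 7.28 dB.
B reduces 0.28 dB more.

B, by 0.28 dB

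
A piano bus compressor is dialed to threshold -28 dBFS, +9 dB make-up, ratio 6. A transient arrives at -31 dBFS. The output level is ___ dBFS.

-31 dBFS is 3 dB below the -28 dBFS threshold, so no gain reduction is applied.
Make-up gain adds 9 dB: -31 + 9 = -22 dBFS.

-22 dBFS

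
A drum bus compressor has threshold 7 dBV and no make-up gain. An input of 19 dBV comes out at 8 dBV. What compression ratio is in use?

Input overshoot = 19 − 7 = 12 dB; output overshoot = 8 − 7 = 1 dB.
Ratio = 12 / 1 = 12.

12:1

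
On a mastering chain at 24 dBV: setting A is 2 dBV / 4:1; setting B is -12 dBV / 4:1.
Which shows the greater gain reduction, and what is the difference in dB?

B, by 10.5 dB

A: 22 dB over, compressed to 5.5 dB over, so 16.5 dB of GR.
B: 36 dB over, compressed to 9 dB over, so 27 dB of GR.
B reduces 10.5 dB more.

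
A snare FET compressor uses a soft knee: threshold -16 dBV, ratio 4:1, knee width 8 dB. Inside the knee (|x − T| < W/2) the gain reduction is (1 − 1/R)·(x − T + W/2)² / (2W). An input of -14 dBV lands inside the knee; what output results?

x − T + W/2 = -14 − (-16) + 4 = 6.
GR = (1 − 1/4) × 6² / 16 = 0.75 × 36 / 16 = 1.6875 dB.
Output = -14 − 1.6875 = -15.6875 dBV.

-15.6875 dBV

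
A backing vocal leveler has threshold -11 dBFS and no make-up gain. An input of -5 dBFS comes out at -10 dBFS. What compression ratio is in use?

6:1

Input overshoot = -5 − (-11) = 6 dB; output overshoot = -10 − (-11) = 1 dB.
Ratio = 6 / 1 = 6.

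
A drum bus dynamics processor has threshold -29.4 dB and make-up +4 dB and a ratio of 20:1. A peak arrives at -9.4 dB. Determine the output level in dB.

-24.4 dB

The input is 20 dB above the -29.4 dB threshold.
20:1 compression reduces that to 20/20 = 1 dB over.
So the level is -29.4 + 1 = -28.4 dB; make-up adds 4 dB, giving -24.4 dB.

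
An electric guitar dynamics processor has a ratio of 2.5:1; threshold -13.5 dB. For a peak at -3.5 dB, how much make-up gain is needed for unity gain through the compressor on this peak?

The peak compresses to -13.5 + 10/2.5 = -9.5 dB.
To reach -3.5 dB requires -3.5 − (-9.5) = 6 dB of make-up.

6 dB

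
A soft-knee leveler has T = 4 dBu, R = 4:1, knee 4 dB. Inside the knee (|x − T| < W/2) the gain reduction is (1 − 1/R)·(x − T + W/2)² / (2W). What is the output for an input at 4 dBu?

3.625 dBu

x − T + W/2 = 4 − 4 + 2 = 2.
GR = (1 − 1/4) × 2² / 8 = 0.75 × 4 / 8 = 0.375 dB.
Output = 4 − 0.375 = 3.625 dBu.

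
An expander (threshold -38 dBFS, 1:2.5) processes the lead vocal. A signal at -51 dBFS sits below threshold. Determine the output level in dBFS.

-70.5 dBFS

Undershoot = (-38) − (-51) = 13 dB.
At 1:2.5, that expands to 32.5 dB under threshold.
Output = -38 − 32.5 = -70.5 dBFS.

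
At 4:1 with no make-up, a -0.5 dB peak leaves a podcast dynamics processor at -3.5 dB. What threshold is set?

Gain reduction = -0.5 − (-3.5) = 3 dB; output overshoot = GR / (R − 1) = 3 / 3 = 1 dB.
Threshold = output − output overshoot = -3.5 − 1 = -4.5 dB.

-4.5 dB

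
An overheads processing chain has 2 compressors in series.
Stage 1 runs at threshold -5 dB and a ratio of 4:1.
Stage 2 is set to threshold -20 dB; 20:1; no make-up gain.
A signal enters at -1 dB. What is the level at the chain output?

Stage 1: overshoot 4 dB → 4/4 = 1 dB → -4 dB.
Stage 2: overshoot 16 dB → 16/20 = 0.8 dB → -19.2 dB.

-19.2 dB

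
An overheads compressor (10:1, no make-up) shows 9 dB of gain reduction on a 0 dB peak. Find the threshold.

-10 dB

Gain reduction = 0 − (-9) = 9 dB; output overshoot = GR / (R − 1) = 9 / 9 = 1 dB.
Threshold = output − output overshoot = -9 − 1 = -10 dB.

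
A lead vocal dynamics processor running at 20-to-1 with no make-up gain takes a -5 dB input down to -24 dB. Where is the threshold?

Gain reduction = -5 − (-24) = 19 dB; output overshoot = GR / (R − 1) = 19 / 19 = 1 dB.
Threshold = output − output overshoot = -24 − 1 = -25 dB.

-25 dB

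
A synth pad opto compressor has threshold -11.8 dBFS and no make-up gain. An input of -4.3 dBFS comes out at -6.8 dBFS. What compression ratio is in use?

1.5:1

Input overshoot = -4.3 − (-11.8) = 7.5 dB; output overshoot = -6.8 − (-11.8) = 5 dB.
Ratio = 7.5 / 5 = 1.5.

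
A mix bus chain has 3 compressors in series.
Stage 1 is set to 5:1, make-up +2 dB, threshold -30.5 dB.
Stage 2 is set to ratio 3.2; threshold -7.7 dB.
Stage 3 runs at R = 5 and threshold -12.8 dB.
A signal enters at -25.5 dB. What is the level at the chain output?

Stage 1: overshoot 5 dB → 5/5 = 1 dB → -29.5 dB; +2 dB make-up → -27.5 dB.
Stage 2: below threshold (-27.5 ≤ -7.7); passes unchanged; output -27.5 dB.
Stage 3: -27.5 dB ≤ -12.8 dB, so stage 3 doesn't engage; output -27.5 dB.

-27.5 dB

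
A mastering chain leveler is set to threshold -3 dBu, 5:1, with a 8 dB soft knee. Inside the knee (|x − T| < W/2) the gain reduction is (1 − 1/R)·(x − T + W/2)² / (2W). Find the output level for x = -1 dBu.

x − T + W/2 = -1 − (-3) + 4 = 6.
GR = (1 − 1/5) × 6² / 16 = 0.8 × 36 / 16 = 1.8 dB.
Output = -1 − 1.8 = -2.8 dBu.

-2.8 dBu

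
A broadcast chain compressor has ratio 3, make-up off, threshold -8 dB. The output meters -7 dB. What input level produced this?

-5 dB

That's 1 dB above the -8 dB threshold.
Input overshoot = R × output overshoot = 3 dB → input = -8 + 3 = -5 dB.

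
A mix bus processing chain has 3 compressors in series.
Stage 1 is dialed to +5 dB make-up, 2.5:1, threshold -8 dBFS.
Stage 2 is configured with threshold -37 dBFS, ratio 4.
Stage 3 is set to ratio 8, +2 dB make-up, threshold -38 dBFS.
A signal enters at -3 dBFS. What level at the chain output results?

-34.75 dBFS

Stage 1: -3 dBFS is 5 dB over -8 dBFS; at 2.5:1 that becomes 2 dB over, giving -6 dBFS; +5 dB make-up → -1 dBFS.
Stage 2: 36 dB above -37 dBFS, reduced 4:1 to 9 dB above → -28 dBFS.
Stage 3: -28 dBFS is 10 dB over -38 dBFS; at 8:1 that becomes 1.25 dB over, giving -36.75 dBFS; +2 dB make-up → -34.75 dBFS.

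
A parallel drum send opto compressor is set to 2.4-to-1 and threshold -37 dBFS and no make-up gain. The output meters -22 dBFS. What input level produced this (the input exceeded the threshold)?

-1 dBFS

That's 15 dB above the -37 dBFS threshold.
Before 2.4:1 compression the overshoot was 15 × 2.4 = 36 dB, so input = -37 + 36 = -1 dBFS.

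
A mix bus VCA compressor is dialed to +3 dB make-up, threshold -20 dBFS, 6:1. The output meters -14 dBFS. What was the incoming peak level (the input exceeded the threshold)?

-2 dBFS

Stripping the +3 dB make-up gives -17 dBFS at the gain stage.
That's 3 dB above the -20 dBFS threshold.
Input overshoot = R × output overshoot = 18 dB → input = -20 + 18 = -2 dBFS.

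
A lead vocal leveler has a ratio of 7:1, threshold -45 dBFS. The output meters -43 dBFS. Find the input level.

That's 2 dB above the -45 dBFS threshold.
Input overshoot = R × output overshoot = 14 dB → input = -45 + 14 = -31 dBFS.

-31 dBFS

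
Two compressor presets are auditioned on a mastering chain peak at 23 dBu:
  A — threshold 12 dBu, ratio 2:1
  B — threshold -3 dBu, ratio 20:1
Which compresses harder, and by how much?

A: GR = 11 − 11/2 = 5.5 dB.
B: GR = 26 − 26/20 = 24.7 dB.
B reduces 19.2 dB more.

B, by 19.2 dB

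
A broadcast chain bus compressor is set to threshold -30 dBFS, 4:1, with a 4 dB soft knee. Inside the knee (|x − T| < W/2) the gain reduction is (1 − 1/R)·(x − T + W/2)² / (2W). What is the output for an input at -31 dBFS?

-31.09375 dBFS

x − T + W/2 = -31 − (-30) + 2 = 1.
GR = (1 − 1/4) × 1² / 8 = 0.75 × 1 / 8 = 0.09375 dB.
Output = -31 − 0.09375 = -31.09375 dBFS.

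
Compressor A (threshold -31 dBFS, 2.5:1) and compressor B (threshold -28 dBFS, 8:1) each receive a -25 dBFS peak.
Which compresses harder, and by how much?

A: 6 dB over, compressed to 2.4 dB over, so 3.6 dB of GR.
B: 3 dB over, compressed to 0.375 dB over, so 2.625 dB of GR.
Difference: 0.975 dB in favour of A.

A, by 0.975 dB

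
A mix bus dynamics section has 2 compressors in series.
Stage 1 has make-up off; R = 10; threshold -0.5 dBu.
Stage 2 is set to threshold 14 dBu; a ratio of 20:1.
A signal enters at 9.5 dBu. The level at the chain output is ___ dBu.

Stage 1: overshoot 10 dB → 10/10 = 1 dB → 0.5 dBu.
Stage 2: 0.5 dBu ≤ 14 dBu, so stage 2 doesn't engage; output 0.5 dBu.

0.5 dBu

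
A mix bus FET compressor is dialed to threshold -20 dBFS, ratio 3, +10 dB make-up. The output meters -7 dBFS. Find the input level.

Remove make-up: -7 − 10 = -17 dBFS.
That's 3 dB above the -20 dBFS threshold.
Undo the ratio: input overshoot = 3 × 3 = 9 dB, giving input = -11 dBFS.

-11 dBFS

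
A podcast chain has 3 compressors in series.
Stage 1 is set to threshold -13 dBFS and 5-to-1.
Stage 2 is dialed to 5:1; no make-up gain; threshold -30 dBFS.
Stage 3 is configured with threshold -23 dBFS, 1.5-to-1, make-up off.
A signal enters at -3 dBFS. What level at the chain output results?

Stage 1: overshoot 10 dB → 10/5 = 2 dB → -11 dBFS.
Stage 2: overshoot 19 dB → 19/5 = 3.8 dB → -26.2 dBFS.
Stage 3: below threshold (-26.2 ≤ -23); passes unchanged; output -26.2 dBFS.

-26.2 dBFS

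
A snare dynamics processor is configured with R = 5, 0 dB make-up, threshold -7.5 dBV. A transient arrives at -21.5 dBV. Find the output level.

-21.5 dBV

-21.5 dBV is 14 dB below the -7.5 dBV threshold, so no gain reduction is applied.
Output = input = -21.5 dBV.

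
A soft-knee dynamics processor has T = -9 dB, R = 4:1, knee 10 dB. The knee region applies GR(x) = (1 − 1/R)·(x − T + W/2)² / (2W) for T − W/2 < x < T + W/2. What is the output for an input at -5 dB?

x − T + W/2 = -5 − (-9) + 5 = 9.
GR = (1 − 1/4) × 9² / 20 = 0.75 × 81 / 20 = 3.0375 dB.
Output = -5 − 3.0375 = -8.0375 dB.

-8.0375 dB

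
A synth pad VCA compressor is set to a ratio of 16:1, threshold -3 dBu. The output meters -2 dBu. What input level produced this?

13 dBu

That's 1 dB above the -3 dBu threshold.
Input overshoot = R × output overshoot = 16 dB → input = -3 + 16 = 13 dBu.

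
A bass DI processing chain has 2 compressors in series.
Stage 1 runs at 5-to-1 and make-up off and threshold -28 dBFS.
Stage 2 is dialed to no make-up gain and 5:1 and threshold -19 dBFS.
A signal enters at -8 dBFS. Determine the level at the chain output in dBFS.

-24 dBFS

Stage 1: -8 dBFS is 20 dB over -28 dBFS; at 5:1 that becomes 4 dB over, giving -24 dBFS.
Stage 2: -24 dBFS is at or below the -19 dBFS threshold — no compression; output -24 dBFS.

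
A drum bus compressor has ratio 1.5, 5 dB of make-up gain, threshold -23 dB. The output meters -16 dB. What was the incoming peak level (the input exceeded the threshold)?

-20 dB

Before make-up, the level was -16 − 5 = -21 dB.
That's 2 dB above the -23 dB threshold.
Input overshoot = R × output overshoot = 3 dB → input = -23 + 3 = -20 dB.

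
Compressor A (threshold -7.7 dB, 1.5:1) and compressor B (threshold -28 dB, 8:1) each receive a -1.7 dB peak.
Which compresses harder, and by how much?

A: 6 dB over, compressed to 4 dB over, so 2 dB of GR.
B: 26.3 dB over, compressed to 3.2875 dB over, so 23.0125 dB of GR.
B reduces 21.0125 dB more.

B, by 21.0125 dB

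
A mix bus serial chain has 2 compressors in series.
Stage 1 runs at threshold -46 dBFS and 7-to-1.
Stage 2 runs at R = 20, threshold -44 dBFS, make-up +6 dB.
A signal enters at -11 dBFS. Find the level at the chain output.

-37.85 dBFS

Stage 1: -11 dBFS is 35 dB over -46 dBFS; at 7:1 that becomes 5 dB over, giving -41 dBFS.
Stage 2: 3 dB above -44 dBFS, reduced 20:1 to 0.15 dB above → -43.85 dBFS; +6 dB make-up → -37.85 dBFS.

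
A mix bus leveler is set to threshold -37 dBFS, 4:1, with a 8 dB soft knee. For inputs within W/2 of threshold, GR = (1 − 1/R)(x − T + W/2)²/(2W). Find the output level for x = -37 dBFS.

-37.75 dBFS

x − T + W/2 = -37 − (-37) + 4 = 4.
GR = (1 − 1/4) × 4² / 16 = 0.75 × 16 / 16 = 0.75 dB.
Output = -37 − 0.75 = -37.75 dBFS.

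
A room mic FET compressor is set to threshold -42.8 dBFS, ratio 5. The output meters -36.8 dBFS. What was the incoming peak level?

-12.8 dBFS

Post-compression overshoot = -36.8 − (-42.8) = 6 dB.
Input overshoot = R × output overshoot = 30 dB → input = -42.8 + 30 = -12.8 dBFS.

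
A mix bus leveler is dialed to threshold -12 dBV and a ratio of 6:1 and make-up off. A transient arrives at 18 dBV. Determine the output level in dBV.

-7 dBV

The input is 30 dB above the -12 dBV threshold.
At 6:1 the overshoot is divided by 6, leaving 5 dB above threshold.
So the level is -12 + 5 = -7 dBV.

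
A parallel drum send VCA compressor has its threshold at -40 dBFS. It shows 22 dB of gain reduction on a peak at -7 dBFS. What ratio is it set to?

3:1

Input overshoot = -7 − (-40) = 33 dB.
Output overshoot = 33 − 22 = 11 dB.
Ratio = input overshoot / output overshoot = 33 / 11 = 3.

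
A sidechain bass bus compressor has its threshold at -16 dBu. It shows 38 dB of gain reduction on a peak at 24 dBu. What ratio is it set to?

Input overshoot = 24 − (-16) = 40 dB.
Output overshoot = 40 − 38 = 2 dB.
Ratio = input overshoot / output overshoot = 40 / 2 = 20.

20:1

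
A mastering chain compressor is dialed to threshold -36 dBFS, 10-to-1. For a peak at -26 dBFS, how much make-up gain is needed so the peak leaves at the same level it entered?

9 dB

Without make-up, output = threshold + overshoot/10 = -36 + 1 = -35 dBFS.
Gap to target: 9 dB.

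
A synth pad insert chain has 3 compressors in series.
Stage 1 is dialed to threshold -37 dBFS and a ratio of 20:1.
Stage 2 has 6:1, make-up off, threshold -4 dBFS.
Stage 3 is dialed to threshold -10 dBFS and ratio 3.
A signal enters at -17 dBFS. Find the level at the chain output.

Stage 1: overshoot 20 dB → 20/20 = 1 dB → -36 dBFS.
Stage 2: below threshold (-36 ≤ -4); passes unchanged; output -36 dBFS.
Stage 3: below threshold (-36 ≤ -10); passes unchanged; output -36 dBFS.

-36 dBFS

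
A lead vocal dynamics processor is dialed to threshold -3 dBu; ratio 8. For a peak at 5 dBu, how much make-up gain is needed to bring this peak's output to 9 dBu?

11 dB

Without make-up, output = threshold + overshoot/8 = -3 + 1 = -2 dBu.
Gap to target: 11 dB.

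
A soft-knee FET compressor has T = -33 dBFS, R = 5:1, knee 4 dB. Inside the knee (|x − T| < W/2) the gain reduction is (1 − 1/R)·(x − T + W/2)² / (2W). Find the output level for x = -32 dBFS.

-32.9 dBFS

x − T + W/2 = -32 − (-33) + 2 = 3.
GR = (1 − 1/5) × 3² / 8 = 0.8 × 9 / 8 = 0.9 dB.
Output = -32 − 0.9 = -32.9 dBFS.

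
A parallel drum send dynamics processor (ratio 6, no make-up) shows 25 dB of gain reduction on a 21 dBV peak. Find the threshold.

Let T be the threshold. Output overshoot = (input overshoot)/R, so -4 − T = (21 − T)/6.
6·(-4 − T) = 21 − T → 5·T = -24 − 21 = -45.
T = -45/5 = -9 dBV.

-9 dBV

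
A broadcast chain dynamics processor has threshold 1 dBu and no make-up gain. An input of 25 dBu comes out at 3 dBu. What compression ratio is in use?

12:1

Input overshoot = 25 − 1 = 24 dB; output overshoot = 3 − 1 = 2 dB.
Ratio = 24 / 2 = 12.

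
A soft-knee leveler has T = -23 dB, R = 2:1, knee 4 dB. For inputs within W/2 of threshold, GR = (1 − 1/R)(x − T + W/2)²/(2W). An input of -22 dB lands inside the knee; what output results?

-22.5625 dB

x − T + W/2 = -22 − (-23) + 2 = 3.
GR = (1 − 1/2) × 3² / 8 = 0.5 × 9 / 8 = 0.5625 dB.
Output = -22 − 0.5625 = -22.5625 dB.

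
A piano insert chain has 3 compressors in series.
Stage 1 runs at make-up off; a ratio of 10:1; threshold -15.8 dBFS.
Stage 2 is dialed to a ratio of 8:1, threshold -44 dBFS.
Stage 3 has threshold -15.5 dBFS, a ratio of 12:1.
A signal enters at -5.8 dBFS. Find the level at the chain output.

Stage 1: overshoot 10 dB → 10/10 = 1 dB → -14.8 dBFS.
Stage 2: 29.2 dB above -44 dBFS, reduced 8:1 to 3.65 dB above → -40.35 dBFS.
Stage 3: -40.35 dBFS ≤ -15.5 dBFS, so stage 3 doesn't engage; output -40.35 dBFS.

-40.35 dBFS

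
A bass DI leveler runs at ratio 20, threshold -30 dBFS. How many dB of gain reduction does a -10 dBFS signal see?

-10 dBFS exceeds the threshold by 20 dB.
A 20:1 ratio leaves 1 dB of that excess.
So the signal is attenuated by 20 − 1 = 19 dB.

19 dB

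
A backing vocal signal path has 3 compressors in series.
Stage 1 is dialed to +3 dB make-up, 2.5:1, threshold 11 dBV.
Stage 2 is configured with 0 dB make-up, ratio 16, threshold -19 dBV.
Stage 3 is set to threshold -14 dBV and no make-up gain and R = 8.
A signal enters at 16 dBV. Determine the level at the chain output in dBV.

-16.8125 dBV

Stage 1: 5 dB above 11 dBV, reduced 2.5:1 to 2 dB above → 13 dBV; +3 dB make-up → 16 dBV.
Stage 2: overshoot 35 dB → 35/16 = 2.1875 dB → -16.8125 dBV.
Stage 3: -16.8125 dBV is at or below the -14 dBV threshold — no compression; output -16.8125 dBV.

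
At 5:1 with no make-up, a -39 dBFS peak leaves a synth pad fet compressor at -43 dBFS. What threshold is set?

Input is 5 dB above T (since output overshoot × R = input overshoot: (-43 − T)·5 = -39 − T gives T = -44 dBFS).
Check: -44 + (-39 − (-44))/5 = -44 + 1 = -43 dBFS. ✓

-44 dBFS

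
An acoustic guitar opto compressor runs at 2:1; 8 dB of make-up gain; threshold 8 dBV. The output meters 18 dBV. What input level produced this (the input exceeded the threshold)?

12 dBV

Stripping the +8 dB make-up gives 10 dBV at the gain stage.
The compressed level sits 10 − 8 = 2 dB over threshold.
Undo the ratio: input overshoot = 2 × 2 = 4 dB, giving input = 12 dBV.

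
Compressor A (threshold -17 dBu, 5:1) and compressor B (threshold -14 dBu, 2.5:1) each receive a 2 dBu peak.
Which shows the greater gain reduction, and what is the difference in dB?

A: GR = 19 − 19/5 = 15.2 dB.
B: GR = 16 − 16/2.5 = 9.6 dB.
A applies 5.6 dB more gain reduction.

A, by 5.6 dB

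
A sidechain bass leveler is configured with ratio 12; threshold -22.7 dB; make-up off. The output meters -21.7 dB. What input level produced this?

-10.7 dB

Post-compression overshoot = -21.7 − (-22.7) = 1 dB.
Input overshoot = R × output overshoot = 12 dB → input = -22.7 + 12 = -10.7 dB.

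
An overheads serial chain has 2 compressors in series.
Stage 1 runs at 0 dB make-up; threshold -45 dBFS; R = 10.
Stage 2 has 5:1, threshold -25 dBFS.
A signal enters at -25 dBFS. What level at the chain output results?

Stage 1: -25 dBFS is 20 dB over -45 dBFS; at 10:1 that becomes 2 dB over, giving -43 dBFS.
Stage 2: -43 dBFS ≤ -25 dBFS, so stage 2 doesn't engage; output -43 dBFS.

-43 dBFS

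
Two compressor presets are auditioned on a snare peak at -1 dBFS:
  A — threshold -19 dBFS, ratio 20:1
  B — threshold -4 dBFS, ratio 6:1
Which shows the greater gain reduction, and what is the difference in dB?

A: overshoot 18 dB → output overshoot 0.9 dB → GR 17.1 dB.
B: overshoot 3 dB → output overshoot 0.5 dB → GR 2.5 dB.
A reduces 14.6 dB more.

A, by 14.6 dB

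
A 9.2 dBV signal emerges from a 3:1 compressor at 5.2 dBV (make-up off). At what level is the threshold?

3.2 dBV

Let T be the threshold. Output overshoot = (input overshoot)/R, so 5.2 − T = (9.2 − T)/3.
3·(5.2 − T) = 9.2 − T → 2·T = 15.6 − 9.2 = 6.4.
T = 6.4/2 = 3.2 dBV.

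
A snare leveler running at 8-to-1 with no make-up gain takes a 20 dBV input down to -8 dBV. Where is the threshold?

-12 dBV

Gain reduction = 20 − (-8) = 28 dB; output overshoot = GR / (R − 1) = 28 / 7 = 4 dB.
Threshold = output − output overshoot = -8 − 4 = -12 dBV.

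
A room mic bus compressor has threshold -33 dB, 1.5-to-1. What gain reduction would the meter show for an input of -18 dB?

5 dB

Overshoot = -18 − (-33) = 15 dB.
A 1.5:1 ratio leaves 10 dB of that excess.
GR = overshoot in − overshoot out = 15 − 10 = 5 dB.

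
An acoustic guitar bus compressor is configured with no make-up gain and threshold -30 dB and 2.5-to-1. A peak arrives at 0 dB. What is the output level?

Overshoot: 0 − (-30) = 30 dB.
The 30 dB excess becomes 12 dB after 2.5:1 reduction.
So the level is -30 + 12 = -18 dB.

-18 dB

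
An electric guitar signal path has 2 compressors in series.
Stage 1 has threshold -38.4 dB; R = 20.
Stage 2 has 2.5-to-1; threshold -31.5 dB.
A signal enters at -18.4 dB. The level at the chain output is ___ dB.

Stage 1: overshoot 20 dB → 20/20 = 1 dB → -37.4 dB.
Stage 2: below threshold (-37.4 ≤ -31.5); passes unchanged; output -37.4 dB.

-37.4 dB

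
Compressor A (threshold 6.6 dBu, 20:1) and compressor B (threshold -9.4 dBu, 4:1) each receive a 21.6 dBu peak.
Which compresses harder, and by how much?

A: 15 dB over, compressed to 0.75 dB over, so 14.25 dB of GR.
B: 31 dB over, compressed to 7.75 dB over, so 23.25 dB of GR.
B reduces 9 dB more.

B, by 9 dB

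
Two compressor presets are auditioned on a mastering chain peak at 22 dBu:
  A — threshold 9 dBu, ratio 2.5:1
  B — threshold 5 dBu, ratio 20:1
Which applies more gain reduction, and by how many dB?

A: GR = 13 − 13/2.5 = 7.8 dB.
B: GR = 17 − 17/20 = 16.15 dB.
B applies 8.35 dB more gain reduction.

B, by 8.35 dB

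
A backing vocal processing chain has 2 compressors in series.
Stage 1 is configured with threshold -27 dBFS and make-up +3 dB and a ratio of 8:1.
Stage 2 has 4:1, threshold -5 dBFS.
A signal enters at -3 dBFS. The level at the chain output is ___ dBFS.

Stage 1: 24 dB above -27 dBFS, reduced 8:1 to 3 dB above → -24 dBFS; +3 dB make-up → -21 dBFS.
Stage 2: -21 dBFS ≤ -5 dBFS, so stage 2 doesn't engage; output -21 dBFS.

-21 dBFS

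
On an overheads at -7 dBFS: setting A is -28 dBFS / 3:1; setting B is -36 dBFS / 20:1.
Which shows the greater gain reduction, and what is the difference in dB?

B, by 13.55 dB

A: GR = 21 − 21/3 = 14 dB.
B: GR = 29 − 29/20 = 27.55 dB.
Difference: 13.55 dB in favour of B.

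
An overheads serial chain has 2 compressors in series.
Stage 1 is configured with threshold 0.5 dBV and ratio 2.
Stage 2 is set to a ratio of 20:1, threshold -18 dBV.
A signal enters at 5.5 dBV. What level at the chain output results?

Stage 1: 5.5 dBV is 5 dB over 0.5 dBV; at 2:1 that becomes 2.5 dB over, giving 3 dBV.
Stage 2: overshoot 21 dB → 21/20 = 1.05 dB → -16.95 dBV.

-16.95 dBV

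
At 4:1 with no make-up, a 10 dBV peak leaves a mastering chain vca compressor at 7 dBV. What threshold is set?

Gain reduction = 10 − 7 = 3 dB; output overshoot = GR / (R − 1) = 3 / 3 = 1 dB.
Threshold = output − output overshoot = 7 − 1 = 6 dBV.

6 dBV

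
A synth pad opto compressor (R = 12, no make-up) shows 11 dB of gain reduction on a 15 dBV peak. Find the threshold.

Input is 12 dB above T (since output overshoot × R = input overshoot: (4 − T)·12 = 15 − T gives T = 3 dBV).
Check: 3 + (15 − 3)/12 = 3 + 1 = 4 dBV. ✓

3 dBV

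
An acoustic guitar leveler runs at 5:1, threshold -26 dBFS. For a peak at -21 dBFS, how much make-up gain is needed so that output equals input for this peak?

4 dB

Without make-up, output = threshold + overshoot/5 = -26 + 1 = -25 dBFS.
Gap to target: 4 dB.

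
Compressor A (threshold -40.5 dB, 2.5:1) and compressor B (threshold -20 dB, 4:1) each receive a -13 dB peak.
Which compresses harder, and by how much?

A, by 11.25 dB

A: overshoot 27.5 dB → output overshoot 11 dB → GR 16.5 dB.
B: overshoot 7 dB → output overshoot 1.75 dB → GR 5.25 dB.
A applies 11.25 dB more gain reduction.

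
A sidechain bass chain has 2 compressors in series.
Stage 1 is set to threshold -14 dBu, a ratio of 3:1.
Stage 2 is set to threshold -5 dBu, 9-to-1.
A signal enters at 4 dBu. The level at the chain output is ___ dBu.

Stage 1: 18 dB above -14 dBu, reduced 3:1 to 6 dB above → -8 dBu.
Stage 2: -8 dBu is at or below the -5 dBu threshold — no compression; output -8 dBu.

-8 dBu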